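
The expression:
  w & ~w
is never true.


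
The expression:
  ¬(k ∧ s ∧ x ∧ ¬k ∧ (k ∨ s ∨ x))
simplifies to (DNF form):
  True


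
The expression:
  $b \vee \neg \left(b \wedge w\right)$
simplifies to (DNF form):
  $\text{True}$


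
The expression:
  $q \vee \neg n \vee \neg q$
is always true.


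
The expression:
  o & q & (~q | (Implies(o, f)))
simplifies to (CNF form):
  f & o & q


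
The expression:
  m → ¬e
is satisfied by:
  {m: False, e: False}
  {e: True, m: False}
  {m: True, e: False}


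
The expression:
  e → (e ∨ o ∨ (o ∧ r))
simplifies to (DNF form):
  True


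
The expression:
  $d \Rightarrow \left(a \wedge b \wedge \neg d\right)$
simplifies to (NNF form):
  $\neg d$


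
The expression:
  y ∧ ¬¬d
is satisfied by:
  {d: True, y: True}


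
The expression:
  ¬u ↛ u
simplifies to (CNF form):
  ¬u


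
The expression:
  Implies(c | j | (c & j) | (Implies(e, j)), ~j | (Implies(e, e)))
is always true.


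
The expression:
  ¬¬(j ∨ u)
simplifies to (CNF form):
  j ∨ u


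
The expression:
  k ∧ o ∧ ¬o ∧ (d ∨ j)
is never true.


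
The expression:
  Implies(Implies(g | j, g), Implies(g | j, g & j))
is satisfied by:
  {j: True, g: False}
  {g: False, j: False}
  {g: True, j: True}


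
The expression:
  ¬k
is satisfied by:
  {k: False}


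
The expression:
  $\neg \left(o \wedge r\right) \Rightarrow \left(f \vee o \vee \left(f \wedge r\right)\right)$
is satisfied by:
  {o: True, f: True}
  {o: True, f: False}
  {f: True, o: False}


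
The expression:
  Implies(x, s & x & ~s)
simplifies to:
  ~x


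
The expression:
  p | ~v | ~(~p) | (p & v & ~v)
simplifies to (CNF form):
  p | ~v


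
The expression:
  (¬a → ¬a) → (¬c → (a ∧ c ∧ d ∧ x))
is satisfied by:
  {c: True}


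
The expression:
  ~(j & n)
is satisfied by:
  {n: False, j: False}
  {j: True, n: False}
  {n: True, j: False}


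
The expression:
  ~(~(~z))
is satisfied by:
  {z: False}


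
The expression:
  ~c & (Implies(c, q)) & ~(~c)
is never true.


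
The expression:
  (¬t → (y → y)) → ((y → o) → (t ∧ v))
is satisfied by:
  {y: True, v: True, t: True, o: False}
  {y: True, v: True, o: False, t: False}
  {y: True, t: True, o: False, v: False}
  {y: True, o: False, t: False, v: False}
  {v: True, t: True, o: False, y: False}
  {y: True, v: True, o: True, t: True}
  {v: True, o: True, t: True, y: False}


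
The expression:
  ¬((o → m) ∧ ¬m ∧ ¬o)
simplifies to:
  m ∨ o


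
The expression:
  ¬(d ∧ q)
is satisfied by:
  {q: False, d: False}
  {d: True, q: False}
  {q: True, d: False}


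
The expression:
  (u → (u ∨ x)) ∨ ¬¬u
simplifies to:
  True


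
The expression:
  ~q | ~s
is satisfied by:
  {s: False, q: False}
  {q: True, s: False}
  {s: True, q: False}


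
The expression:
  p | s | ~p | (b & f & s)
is always true.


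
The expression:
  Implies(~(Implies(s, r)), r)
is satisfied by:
  {r: True, s: False}
  {s: False, r: False}
  {s: True, r: True}


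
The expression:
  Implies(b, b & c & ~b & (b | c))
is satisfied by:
  {b: False}


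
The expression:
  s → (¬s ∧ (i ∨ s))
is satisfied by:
  {s: False}


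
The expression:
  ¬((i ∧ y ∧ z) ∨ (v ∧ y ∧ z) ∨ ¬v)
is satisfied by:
  {v: True, z: False, y: False}
  {y: True, v: True, z: False}
  {z: True, v: True, y: False}


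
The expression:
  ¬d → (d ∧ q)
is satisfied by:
  {d: True}


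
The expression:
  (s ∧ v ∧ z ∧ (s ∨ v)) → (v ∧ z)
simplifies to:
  True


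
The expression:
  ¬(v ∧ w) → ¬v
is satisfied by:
  {w: True, v: False}
  {v: False, w: False}
  {v: True, w: True}


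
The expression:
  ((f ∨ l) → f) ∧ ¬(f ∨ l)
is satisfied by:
  {l: False, f: False}


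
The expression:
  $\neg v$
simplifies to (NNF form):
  $\neg v$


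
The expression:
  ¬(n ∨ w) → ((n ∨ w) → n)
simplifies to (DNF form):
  True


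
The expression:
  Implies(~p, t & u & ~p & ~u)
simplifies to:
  p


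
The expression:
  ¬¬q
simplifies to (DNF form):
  q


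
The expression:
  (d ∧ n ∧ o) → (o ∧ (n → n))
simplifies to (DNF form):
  True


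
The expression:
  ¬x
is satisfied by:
  {x: False}


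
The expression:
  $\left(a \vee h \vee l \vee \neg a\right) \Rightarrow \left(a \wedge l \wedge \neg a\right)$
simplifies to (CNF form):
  $\text{False}$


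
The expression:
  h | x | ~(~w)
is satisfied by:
  {h: True, x: True, w: True}
  {h: True, x: True, w: False}
  {h: True, w: True, x: False}
  {h: True, w: False, x: False}
  {x: True, w: True, h: False}
  {x: True, w: False, h: False}
  {w: True, x: False, h: False}


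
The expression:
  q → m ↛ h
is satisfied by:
  {m: True, q: False, h: False}
  {m: False, q: False, h: False}
  {h: True, m: True, q: False}
  {h: True, m: False, q: False}
  {q: True, m: True, h: False}


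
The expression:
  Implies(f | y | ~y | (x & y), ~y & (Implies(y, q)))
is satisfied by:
  {y: False}


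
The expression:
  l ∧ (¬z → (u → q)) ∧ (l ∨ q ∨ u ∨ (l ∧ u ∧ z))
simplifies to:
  l ∧ (q ∨ z ∨ ¬u)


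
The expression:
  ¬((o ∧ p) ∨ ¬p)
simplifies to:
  p ∧ ¬o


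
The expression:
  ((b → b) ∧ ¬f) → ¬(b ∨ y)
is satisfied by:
  {f: True, b: False, y: False}
  {y: True, f: True, b: False}
  {f: True, b: True, y: False}
  {y: True, f: True, b: True}
  {y: False, b: False, f: False}


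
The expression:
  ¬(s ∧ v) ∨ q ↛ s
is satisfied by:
  {s: False, v: False}
  {v: True, s: False}
  {s: True, v: False}


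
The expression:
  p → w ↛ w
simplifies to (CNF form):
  ¬p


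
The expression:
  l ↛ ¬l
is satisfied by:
  {l: True}


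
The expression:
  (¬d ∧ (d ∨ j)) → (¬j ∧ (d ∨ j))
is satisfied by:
  {d: True, j: False}
  {j: False, d: False}
  {j: True, d: True}


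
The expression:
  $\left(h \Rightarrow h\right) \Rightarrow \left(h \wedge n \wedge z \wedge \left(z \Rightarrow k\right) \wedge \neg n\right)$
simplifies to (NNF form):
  $\text{False}$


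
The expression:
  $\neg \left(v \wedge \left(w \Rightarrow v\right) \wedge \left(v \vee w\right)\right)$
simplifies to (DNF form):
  $\neg v$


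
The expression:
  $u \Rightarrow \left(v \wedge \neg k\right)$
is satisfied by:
  {v: True, u: False, k: False}
  {v: False, u: False, k: False}
  {k: True, v: True, u: False}
  {k: True, v: False, u: False}
  {u: True, v: True, k: False}


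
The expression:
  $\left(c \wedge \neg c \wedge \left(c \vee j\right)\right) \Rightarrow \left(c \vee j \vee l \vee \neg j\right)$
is always true.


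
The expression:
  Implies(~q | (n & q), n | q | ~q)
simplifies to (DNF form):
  True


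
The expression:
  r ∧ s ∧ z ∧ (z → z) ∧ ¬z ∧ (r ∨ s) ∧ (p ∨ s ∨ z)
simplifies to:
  False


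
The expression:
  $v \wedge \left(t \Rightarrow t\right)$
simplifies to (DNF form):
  $v$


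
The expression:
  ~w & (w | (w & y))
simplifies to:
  False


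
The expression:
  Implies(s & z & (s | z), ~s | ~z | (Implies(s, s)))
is always true.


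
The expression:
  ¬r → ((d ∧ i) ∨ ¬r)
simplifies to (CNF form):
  True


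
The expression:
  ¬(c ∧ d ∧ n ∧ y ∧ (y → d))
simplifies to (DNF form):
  ¬c ∨ ¬d ∨ ¬n ∨ ¬y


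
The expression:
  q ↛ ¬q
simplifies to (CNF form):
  q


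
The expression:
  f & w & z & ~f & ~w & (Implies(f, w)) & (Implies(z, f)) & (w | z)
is never true.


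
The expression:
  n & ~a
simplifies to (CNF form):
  n & ~a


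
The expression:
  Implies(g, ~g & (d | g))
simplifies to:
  ~g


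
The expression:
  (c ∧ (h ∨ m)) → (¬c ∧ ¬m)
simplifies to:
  (¬h ∧ ¬m) ∨ ¬c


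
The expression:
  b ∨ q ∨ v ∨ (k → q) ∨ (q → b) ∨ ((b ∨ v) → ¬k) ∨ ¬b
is always true.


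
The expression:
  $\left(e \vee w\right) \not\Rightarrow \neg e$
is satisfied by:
  {e: True}


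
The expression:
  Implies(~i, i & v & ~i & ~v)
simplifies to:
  i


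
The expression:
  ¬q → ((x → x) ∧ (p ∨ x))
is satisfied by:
  {x: True, q: True, p: True}
  {x: True, q: True, p: False}
  {x: True, p: True, q: False}
  {x: True, p: False, q: False}
  {q: True, p: True, x: False}
  {q: True, p: False, x: False}
  {p: True, q: False, x: False}


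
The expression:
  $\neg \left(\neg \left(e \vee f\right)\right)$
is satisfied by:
  {e: True, f: True}
  {e: True, f: False}
  {f: True, e: False}


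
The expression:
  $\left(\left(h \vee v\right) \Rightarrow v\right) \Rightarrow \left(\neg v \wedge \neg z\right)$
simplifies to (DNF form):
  $\left(h \wedge \neg v\right) \vee \left(\neg v \wedge \neg z\right)$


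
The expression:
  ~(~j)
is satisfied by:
  {j: True}


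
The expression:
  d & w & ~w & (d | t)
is never true.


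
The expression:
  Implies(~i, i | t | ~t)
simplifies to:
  True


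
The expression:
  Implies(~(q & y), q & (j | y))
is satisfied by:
  {y: True, j: True, q: True}
  {y: True, q: True, j: False}
  {j: True, q: True, y: False}


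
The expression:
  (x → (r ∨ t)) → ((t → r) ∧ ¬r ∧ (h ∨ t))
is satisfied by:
  {x: True, h: True, r: False, t: False}
  {x: True, r: False, t: False, h: False}
  {h: True, r: False, t: False, x: False}


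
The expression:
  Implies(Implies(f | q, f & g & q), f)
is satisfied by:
  {q: True, f: True}
  {q: True, f: False}
  {f: True, q: False}


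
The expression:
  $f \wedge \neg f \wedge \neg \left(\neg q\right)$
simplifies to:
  $\text{False}$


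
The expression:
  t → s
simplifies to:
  s ∨ ¬t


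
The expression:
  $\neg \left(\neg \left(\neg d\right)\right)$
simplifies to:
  $\neg d$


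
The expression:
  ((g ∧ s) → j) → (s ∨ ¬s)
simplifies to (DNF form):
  True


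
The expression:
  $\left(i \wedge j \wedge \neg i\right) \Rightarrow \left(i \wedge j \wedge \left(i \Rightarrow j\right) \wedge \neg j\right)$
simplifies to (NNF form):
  $\text{True}$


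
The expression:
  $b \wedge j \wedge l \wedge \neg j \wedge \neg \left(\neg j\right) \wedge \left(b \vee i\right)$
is never true.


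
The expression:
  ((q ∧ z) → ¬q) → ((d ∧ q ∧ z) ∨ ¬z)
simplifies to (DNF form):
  q ∨ ¬z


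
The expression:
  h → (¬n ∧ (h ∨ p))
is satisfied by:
  {h: False, n: False}
  {n: True, h: False}
  {h: True, n: False}


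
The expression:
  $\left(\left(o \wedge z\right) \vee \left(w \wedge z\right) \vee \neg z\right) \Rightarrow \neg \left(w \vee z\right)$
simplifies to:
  $\neg w \wedge \left(\neg o \vee \neg z\right)$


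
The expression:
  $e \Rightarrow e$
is always true.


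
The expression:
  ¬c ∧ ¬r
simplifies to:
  ¬c ∧ ¬r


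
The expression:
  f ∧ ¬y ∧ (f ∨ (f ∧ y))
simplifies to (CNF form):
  f ∧ ¬y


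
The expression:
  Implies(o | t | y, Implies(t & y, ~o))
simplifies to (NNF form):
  ~o | ~t | ~y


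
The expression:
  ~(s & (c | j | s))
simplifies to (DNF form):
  ~s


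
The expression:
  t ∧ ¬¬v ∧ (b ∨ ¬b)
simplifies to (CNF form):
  t ∧ v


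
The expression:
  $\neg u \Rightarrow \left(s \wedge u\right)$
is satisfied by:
  {u: True}


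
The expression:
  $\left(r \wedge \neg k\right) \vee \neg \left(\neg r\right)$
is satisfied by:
  {r: True}


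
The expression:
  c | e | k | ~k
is always true.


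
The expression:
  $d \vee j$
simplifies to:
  $d \vee j$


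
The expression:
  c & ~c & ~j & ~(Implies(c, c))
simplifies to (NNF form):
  False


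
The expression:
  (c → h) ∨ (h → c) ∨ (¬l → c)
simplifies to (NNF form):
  True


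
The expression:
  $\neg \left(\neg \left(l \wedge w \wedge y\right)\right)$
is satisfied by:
  {w: True, y: True, l: True}


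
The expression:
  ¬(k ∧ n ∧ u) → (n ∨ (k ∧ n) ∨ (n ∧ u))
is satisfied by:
  {n: True}


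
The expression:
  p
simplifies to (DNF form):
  p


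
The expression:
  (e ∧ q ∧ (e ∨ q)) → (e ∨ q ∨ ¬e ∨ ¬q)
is always true.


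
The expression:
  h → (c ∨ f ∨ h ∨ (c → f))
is always true.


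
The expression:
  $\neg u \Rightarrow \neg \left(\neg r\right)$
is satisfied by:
  {r: True, u: True}
  {r: True, u: False}
  {u: True, r: False}


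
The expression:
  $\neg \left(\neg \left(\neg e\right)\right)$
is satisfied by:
  {e: False}


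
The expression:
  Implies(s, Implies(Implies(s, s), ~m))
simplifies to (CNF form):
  ~m | ~s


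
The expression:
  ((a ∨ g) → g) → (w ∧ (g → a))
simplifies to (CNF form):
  (a ∨ w) ∧ (a ∨ ¬g) ∧ (w ∨ ¬g) ∧ (a ∨ w ∨ ¬g)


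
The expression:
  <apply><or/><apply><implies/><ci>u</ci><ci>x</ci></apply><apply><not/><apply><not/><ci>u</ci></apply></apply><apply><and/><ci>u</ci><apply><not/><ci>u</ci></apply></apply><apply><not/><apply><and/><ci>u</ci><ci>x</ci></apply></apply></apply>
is always true.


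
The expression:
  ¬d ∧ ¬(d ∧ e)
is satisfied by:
  {d: False}


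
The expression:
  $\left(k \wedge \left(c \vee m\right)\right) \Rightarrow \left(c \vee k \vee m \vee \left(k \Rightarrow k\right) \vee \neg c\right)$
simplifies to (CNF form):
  $\text{True}$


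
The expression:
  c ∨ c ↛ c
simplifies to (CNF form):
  c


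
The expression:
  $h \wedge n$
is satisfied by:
  {h: True, n: True}


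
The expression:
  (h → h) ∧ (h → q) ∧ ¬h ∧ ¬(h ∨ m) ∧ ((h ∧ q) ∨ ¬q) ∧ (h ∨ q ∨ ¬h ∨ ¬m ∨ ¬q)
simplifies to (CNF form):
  ¬h ∧ ¬m ∧ ¬q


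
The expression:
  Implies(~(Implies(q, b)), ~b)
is always true.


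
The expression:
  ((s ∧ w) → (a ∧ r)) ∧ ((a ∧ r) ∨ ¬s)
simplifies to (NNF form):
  (a ∧ r) ∨ ¬s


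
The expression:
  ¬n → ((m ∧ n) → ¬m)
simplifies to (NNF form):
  True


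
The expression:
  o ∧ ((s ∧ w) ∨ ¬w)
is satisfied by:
  {s: True, o: True, w: False}
  {o: True, w: False, s: False}
  {s: True, w: True, o: True}


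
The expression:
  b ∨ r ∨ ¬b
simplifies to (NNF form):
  True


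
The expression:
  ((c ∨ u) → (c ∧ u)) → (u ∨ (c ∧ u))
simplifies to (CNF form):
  c ∨ u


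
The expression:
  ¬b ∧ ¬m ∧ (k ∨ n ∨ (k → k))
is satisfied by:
  {b: False, m: False}


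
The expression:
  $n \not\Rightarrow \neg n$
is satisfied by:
  {n: True}


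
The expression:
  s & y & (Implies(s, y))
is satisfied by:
  {s: True, y: True}


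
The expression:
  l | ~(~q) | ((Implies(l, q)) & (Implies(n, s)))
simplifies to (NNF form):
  l | q | s | ~n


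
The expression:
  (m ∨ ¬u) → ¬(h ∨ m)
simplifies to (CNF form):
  ¬m ∧ (u ∨ ¬h)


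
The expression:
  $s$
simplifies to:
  $s$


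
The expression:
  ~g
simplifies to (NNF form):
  ~g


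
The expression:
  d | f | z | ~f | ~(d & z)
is always true.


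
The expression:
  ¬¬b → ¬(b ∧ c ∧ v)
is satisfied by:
  {v: False, b: False, c: False}
  {c: True, v: False, b: False}
  {b: True, v: False, c: False}
  {c: True, b: True, v: False}
  {v: True, c: False, b: False}
  {c: True, v: True, b: False}
  {b: True, v: True, c: False}


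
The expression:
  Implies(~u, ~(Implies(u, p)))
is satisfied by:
  {u: True}


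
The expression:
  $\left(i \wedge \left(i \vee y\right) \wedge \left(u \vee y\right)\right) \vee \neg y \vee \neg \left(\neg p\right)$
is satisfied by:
  {i: True, p: True, y: False}
  {i: True, p: False, y: False}
  {p: True, i: False, y: False}
  {i: False, p: False, y: False}
  {i: True, y: True, p: True}
  {i: True, y: True, p: False}
  {y: True, p: True, i: False}


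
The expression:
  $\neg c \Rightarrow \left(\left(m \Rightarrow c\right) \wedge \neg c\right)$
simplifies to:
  $c \vee \neg m$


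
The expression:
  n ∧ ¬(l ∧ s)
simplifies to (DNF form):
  (n ∧ ¬l) ∨ (n ∧ ¬s)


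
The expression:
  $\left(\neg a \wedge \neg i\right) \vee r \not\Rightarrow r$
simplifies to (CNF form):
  $\neg a \wedge \neg i$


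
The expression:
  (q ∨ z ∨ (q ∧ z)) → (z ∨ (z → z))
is always true.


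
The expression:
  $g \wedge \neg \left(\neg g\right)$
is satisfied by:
  {g: True}


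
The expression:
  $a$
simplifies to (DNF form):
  $a$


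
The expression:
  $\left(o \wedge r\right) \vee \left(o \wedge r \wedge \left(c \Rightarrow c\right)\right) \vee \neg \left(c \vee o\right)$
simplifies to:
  $\left(o \wedge r\right) \vee \left(\neg c \wedge \neg o\right)$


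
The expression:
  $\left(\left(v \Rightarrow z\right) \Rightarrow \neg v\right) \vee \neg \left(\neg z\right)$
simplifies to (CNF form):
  $\text{True}$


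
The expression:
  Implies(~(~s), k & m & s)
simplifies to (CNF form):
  (k | ~s) & (m | ~s)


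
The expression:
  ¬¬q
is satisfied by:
  {q: True}


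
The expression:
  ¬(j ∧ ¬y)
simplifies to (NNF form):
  y ∨ ¬j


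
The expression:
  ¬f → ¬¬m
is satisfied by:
  {m: True, f: True}
  {m: True, f: False}
  {f: True, m: False}


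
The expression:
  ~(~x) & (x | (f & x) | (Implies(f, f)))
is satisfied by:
  {x: True}


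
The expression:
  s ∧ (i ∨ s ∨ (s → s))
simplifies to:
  s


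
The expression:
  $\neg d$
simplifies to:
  $\neg d$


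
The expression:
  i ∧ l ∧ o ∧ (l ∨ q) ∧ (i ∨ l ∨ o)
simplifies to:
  i ∧ l ∧ o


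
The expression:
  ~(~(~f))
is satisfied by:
  {f: False}


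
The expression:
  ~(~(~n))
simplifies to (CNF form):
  ~n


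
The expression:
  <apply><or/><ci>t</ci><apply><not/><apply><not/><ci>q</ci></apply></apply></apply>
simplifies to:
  <apply><or/><ci>q</ci><ci>t</ci></apply>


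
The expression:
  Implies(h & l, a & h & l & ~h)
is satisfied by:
  {l: False, h: False}
  {h: True, l: False}
  {l: True, h: False}


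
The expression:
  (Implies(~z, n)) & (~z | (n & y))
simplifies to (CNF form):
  n & (y | ~z)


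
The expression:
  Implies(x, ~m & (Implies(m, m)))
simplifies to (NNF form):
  ~m | ~x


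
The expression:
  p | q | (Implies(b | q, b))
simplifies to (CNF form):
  True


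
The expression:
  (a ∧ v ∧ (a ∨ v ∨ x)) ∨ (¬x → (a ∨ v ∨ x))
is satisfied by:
  {a: True, x: True, v: True}
  {a: True, x: True, v: False}
  {a: True, v: True, x: False}
  {a: True, v: False, x: False}
  {x: True, v: True, a: False}
  {x: True, v: False, a: False}
  {v: True, x: False, a: False}


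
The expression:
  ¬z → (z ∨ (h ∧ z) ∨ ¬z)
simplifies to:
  True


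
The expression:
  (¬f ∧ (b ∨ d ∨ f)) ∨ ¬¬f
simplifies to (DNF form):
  b ∨ d ∨ f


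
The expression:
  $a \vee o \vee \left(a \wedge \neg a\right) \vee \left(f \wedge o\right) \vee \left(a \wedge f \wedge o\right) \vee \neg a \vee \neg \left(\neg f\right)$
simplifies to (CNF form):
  $\text{True}$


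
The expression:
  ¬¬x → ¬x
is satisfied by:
  {x: False}


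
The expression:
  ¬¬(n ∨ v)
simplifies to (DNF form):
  n ∨ v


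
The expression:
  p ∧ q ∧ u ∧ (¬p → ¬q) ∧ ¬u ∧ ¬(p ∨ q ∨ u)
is never true.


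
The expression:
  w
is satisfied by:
  {w: True}


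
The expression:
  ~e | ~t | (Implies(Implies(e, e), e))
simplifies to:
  True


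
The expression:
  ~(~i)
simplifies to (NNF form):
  i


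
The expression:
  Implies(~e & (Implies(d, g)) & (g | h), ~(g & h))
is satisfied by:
  {e: True, h: False, g: False}
  {h: False, g: False, e: False}
  {g: True, e: True, h: False}
  {g: True, h: False, e: False}
  {e: True, h: True, g: False}
  {h: True, e: False, g: False}
  {g: True, h: True, e: True}


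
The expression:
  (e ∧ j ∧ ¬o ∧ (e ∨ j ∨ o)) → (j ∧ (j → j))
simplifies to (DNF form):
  True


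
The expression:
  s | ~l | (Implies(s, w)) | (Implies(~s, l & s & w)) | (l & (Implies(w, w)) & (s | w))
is always true.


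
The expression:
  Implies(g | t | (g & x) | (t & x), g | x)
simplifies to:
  g | x | ~t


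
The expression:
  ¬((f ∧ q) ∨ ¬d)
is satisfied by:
  {d: True, q: False, f: False}
  {f: True, d: True, q: False}
  {q: True, d: True, f: False}


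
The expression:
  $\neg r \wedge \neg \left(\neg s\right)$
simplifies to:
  $s \wedge \neg r$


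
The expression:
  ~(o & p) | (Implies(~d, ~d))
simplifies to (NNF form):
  True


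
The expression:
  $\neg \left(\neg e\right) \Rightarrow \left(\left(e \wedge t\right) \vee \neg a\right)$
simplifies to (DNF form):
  $t \vee \neg a \vee \neg e$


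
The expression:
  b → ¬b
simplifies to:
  ¬b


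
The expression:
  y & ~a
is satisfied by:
  {y: True, a: False}


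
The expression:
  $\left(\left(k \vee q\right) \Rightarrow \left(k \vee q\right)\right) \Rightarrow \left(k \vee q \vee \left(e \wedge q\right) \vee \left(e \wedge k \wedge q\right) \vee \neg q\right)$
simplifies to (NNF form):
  $\text{True}$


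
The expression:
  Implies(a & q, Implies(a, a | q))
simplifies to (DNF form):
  True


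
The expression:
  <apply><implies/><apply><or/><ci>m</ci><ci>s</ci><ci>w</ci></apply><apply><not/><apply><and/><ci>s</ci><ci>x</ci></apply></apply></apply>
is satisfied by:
  {s: False, x: False}
  {x: True, s: False}
  {s: True, x: False}


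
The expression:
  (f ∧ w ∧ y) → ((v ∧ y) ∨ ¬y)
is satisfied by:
  {v: True, w: False, y: False, f: False}
  {f: False, w: False, v: False, y: False}
  {f: True, v: True, w: False, y: False}
  {f: True, w: False, v: False, y: False}
  {y: True, v: True, f: False, w: False}
  {y: True, f: False, w: False, v: False}
  {y: True, f: True, v: True, w: False}
  {y: True, f: True, w: False, v: False}
  {v: True, w: True, y: False, f: False}
  {w: True, y: False, v: False, f: False}
  {f: True, w: True, v: True, y: False}
  {f: True, w: True, y: False, v: False}
  {v: True, w: True, y: True, f: False}
  {w: True, y: True, f: False, v: False}
  {f: True, w: True, y: True, v: True}


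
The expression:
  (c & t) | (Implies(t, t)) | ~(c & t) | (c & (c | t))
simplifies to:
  True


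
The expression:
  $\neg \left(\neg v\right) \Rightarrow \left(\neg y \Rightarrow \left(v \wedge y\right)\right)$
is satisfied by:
  {y: True, v: False}
  {v: False, y: False}
  {v: True, y: True}


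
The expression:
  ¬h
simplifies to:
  ¬h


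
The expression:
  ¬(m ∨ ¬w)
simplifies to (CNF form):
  w ∧ ¬m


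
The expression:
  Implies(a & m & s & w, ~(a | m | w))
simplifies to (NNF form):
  ~a | ~m | ~s | ~w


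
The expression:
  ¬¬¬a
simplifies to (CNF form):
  ¬a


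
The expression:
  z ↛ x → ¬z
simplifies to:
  x ∨ ¬z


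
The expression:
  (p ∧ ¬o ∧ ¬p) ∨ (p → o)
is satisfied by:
  {o: True, p: False}
  {p: False, o: False}
  {p: True, o: True}


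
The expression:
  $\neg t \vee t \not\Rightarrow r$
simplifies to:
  $\neg r \vee \neg t$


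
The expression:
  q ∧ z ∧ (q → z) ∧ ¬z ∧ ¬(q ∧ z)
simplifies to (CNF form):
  False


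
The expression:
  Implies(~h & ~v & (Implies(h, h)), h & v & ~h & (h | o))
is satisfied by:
  {v: True, h: True}
  {v: True, h: False}
  {h: True, v: False}


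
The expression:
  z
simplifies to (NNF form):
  z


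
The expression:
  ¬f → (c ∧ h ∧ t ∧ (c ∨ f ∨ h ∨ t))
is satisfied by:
  {h: True, f: True, c: True, t: True}
  {h: True, f: True, c: True, t: False}
  {h: True, f: True, t: True, c: False}
  {h: True, f: True, t: False, c: False}
  {f: True, c: True, t: True, h: False}
  {f: True, c: True, t: False, h: False}
  {f: True, c: False, t: True, h: False}
  {f: True, c: False, t: False, h: False}
  {h: True, c: True, t: True, f: False}


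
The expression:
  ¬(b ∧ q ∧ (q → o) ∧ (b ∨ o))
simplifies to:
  ¬b ∨ ¬o ∨ ¬q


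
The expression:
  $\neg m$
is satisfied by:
  {m: False}


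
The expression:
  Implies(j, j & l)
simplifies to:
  l | ~j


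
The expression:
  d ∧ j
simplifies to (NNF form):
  d ∧ j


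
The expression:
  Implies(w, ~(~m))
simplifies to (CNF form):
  m | ~w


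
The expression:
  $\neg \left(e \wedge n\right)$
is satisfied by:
  {e: False, n: False}
  {n: True, e: False}
  {e: True, n: False}


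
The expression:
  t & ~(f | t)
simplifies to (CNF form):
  False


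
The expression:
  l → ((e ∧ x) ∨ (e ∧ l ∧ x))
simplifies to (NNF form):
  (e ∧ x) ∨ ¬l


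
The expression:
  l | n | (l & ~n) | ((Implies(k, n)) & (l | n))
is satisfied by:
  {n: True, l: True}
  {n: True, l: False}
  {l: True, n: False}


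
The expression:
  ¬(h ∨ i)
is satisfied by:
  {i: False, h: False}


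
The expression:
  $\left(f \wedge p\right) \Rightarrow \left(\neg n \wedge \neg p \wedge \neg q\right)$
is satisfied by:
  {p: False, f: False}
  {f: True, p: False}
  {p: True, f: False}


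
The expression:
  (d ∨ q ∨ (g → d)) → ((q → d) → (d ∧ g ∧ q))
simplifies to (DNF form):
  (g ∧ q) ∨ (g ∧ ¬d) ∨ (q ∧ ¬d)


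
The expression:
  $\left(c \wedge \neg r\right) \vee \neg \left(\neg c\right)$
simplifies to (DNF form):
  $c$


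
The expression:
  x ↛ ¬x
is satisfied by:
  {x: True}


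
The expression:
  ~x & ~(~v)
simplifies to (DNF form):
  v & ~x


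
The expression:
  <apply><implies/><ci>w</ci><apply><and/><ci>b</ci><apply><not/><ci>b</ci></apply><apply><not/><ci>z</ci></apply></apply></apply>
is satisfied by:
  {w: False}


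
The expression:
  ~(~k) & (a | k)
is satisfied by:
  {k: True}


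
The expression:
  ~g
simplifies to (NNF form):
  ~g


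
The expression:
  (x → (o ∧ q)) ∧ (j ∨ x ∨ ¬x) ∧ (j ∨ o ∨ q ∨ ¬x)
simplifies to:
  (o ∧ q) ∨ ¬x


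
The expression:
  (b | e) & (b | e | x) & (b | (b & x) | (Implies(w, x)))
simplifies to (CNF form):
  (b | e) & (b | e | x) & (b | e | ~w) & (b | x | ~w)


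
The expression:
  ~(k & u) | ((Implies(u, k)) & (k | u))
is always true.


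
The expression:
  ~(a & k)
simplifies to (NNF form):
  ~a | ~k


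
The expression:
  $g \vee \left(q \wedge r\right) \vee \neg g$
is always true.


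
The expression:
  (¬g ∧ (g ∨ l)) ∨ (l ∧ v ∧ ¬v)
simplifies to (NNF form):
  l ∧ ¬g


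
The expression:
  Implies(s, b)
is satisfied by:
  {b: True, s: False}
  {s: False, b: False}
  {s: True, b: True}


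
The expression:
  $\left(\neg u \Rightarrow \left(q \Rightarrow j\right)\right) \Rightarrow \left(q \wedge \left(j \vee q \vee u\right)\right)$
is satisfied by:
  {q: True}


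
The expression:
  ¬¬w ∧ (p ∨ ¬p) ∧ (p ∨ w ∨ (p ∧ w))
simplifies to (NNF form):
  w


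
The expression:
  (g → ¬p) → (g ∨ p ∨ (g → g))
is always true.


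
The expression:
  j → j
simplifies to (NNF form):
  True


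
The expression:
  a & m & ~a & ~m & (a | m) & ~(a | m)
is never true.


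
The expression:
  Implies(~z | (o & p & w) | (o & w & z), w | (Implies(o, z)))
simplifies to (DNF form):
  w | z | ~o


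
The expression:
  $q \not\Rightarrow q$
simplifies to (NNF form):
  $\text{False}$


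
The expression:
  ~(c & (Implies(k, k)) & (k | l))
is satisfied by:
  {k: False, c: False, l: False}
  {l: True, k: False, c: False}
  {k: True, l: False, c: False}
  {l: True, k: True, c: False}
  {c: True, l: False, k: False}


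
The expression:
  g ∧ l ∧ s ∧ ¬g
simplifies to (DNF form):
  False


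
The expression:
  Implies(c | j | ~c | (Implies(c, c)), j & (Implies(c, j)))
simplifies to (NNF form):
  j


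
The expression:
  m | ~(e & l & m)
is always true.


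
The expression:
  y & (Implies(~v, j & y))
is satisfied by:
  {v: True, j: True, y: True}
  {v: True, y: True, j: False}
  {j: True, y: True, v: False}


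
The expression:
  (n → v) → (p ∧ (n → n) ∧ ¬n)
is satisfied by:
  {p: True, v: False, n: False}
  {n: True, p: True, v: False}
  {n: True, v: False, p: False}
  {p: True, v: True, n: False}


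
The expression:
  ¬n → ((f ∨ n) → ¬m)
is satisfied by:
  {n: True, m: False, f: False}
  {m: False, f: False, n: False}
  {f: True, n: True, m: False}
  {f: True, m: False, n: False}
  {n: True, m: True, f: False}
  {m: True, n: False, f: False}
  {f: True, m: True, n: True}


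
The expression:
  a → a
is always true.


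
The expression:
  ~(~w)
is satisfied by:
  {w: True}


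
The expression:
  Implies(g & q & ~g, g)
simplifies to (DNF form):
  True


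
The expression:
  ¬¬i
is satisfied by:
  {i: True}


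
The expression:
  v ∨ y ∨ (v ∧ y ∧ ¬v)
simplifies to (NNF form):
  v ∨ y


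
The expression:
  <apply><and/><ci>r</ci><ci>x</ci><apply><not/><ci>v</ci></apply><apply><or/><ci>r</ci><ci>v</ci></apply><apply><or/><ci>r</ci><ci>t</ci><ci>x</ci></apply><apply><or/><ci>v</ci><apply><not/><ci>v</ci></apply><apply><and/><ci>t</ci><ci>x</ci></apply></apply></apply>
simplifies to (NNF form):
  <apply><and/><ci>r</ci><ci>x</ci><apply><not/><ci>v</ci></apply></apply>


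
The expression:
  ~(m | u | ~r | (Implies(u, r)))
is never true.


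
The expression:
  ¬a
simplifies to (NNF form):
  ¬a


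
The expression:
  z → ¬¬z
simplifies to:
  True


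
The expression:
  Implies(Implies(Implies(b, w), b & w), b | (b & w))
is always true.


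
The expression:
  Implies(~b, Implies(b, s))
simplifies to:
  True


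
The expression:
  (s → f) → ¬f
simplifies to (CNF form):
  ¬f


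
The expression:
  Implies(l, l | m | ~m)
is always true.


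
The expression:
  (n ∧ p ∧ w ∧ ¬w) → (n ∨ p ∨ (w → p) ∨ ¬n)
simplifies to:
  True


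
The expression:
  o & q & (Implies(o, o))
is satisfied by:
  {o: True, q: True}


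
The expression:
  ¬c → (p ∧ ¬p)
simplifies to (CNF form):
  c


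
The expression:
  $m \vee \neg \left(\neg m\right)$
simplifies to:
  $m$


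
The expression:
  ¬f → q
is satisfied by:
  {q: True, f: True}
  {q: True, f: False}
  {f: True, q: False}


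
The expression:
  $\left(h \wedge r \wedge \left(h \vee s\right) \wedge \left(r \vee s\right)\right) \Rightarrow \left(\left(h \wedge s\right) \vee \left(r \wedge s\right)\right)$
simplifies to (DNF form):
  $s \vee \neg h \vee \neg r$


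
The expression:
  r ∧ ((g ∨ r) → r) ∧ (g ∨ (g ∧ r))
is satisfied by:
  {r: True, g: True}


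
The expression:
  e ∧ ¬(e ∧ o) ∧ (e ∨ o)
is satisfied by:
  {e: True, o: False}


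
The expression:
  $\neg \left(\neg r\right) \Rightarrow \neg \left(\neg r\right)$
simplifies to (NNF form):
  $\text{True}$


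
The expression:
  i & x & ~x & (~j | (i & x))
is never true.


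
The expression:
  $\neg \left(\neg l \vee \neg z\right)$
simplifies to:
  $l \wedge z$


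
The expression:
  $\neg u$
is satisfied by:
  {u: False}


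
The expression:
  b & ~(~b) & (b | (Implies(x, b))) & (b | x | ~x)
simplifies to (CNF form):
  b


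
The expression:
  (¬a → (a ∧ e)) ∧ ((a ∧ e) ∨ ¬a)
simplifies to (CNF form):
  a ∧ e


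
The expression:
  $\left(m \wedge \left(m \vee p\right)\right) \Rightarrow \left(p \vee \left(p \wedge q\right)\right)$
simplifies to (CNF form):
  $p \vee \neg m$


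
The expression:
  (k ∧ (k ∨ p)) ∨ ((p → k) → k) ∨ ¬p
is always true.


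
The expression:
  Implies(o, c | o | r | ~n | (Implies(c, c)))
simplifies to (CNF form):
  True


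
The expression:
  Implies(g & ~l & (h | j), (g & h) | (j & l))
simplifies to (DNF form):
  h | l | ~g | ~j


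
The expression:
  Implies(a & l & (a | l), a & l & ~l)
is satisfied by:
  {l: False, a: False}
  {a: True, l: False}
  {l: True, a: False}


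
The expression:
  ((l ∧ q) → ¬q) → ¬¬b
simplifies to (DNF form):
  b ∨ (l ∧ q)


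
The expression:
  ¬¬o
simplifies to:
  o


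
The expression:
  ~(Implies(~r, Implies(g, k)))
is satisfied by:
  {g: True, r: False, k: False}


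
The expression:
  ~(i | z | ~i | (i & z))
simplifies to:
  False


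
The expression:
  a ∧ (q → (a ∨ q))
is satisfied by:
  {a: True}


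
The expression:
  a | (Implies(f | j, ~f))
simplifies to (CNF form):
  a | ~f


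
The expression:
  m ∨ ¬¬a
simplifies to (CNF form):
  a ∨ m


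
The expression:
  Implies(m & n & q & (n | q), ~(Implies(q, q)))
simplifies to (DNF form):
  ~m | ~n | ~q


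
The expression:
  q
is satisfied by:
  {q: True}


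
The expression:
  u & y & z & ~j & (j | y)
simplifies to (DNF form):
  u & y & z & ~j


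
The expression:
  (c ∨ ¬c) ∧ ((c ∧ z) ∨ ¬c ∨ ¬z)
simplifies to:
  True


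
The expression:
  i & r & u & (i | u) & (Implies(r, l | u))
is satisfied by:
  {r: True, i: True, u: True}


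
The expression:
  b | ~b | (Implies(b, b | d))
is always true.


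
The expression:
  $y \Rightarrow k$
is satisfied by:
  {k: True, y: False}
  {y: False, k: False}
  {y: True, k: True}


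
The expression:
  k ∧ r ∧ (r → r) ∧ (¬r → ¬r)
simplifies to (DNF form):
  k ∧ r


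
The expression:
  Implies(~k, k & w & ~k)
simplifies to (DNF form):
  k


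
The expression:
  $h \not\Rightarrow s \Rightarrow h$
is always true.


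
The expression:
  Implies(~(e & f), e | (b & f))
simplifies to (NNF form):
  e | (b & f)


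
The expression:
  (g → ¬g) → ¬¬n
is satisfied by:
  {n: True, g: True}
  {n: True, g: False}
  {g: True, n: False}


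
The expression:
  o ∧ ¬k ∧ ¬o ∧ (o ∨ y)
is never true.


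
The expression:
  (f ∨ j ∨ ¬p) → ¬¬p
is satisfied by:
  {p: True}


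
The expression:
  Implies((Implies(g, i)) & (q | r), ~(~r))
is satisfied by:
  {r: True, g: True, q: False, i: False}
  {r: True, g: False, q: False, i: False}
  {r: True, i: True, g: True, q: False}
  {r: True, i: True, g: False, q: False}
  {g: True, i: False, q: False, r: False}
  {g: False, i: False, q: False, r: False}
  {i: True, g: True, q: False, r: False}
  {i: True, g: False, q: False, r: False}
  {r: True, q: True, g: True, i: False}
  {r: True, q: True, g: False, i: False}
  {r: True, i: True, q: True, g: True}
  {r: True, i: True, q: True, g: False}
  {q: True, g: True, i: False, r: False}


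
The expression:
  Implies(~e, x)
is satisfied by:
  {x: True, e: True}
  {x: True, e: False}
  {e: True, x: False}


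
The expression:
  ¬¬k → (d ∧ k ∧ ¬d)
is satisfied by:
  {k: False}


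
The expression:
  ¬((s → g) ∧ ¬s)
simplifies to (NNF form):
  s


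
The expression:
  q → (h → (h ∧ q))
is always true.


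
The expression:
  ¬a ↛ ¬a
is never true.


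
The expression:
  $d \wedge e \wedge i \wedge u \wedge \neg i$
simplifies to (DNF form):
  $\text{False}$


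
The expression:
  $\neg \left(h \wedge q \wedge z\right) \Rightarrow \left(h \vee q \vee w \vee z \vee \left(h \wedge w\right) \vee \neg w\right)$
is always true.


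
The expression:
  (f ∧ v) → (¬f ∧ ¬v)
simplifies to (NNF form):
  ¬f ∨ ¬v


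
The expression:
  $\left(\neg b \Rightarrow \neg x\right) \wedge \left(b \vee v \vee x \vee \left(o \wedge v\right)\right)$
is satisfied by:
  {b: True, v: True, x: False}
  {b: True, x: False, v: False}
  {b: True, v: True, x: True}
  {b: True, x: True, v: False}
  {v: True, x: False, b: False}


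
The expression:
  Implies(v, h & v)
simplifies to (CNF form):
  h | ~v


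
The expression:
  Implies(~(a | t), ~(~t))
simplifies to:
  a | t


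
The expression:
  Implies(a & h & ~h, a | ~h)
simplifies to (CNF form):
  True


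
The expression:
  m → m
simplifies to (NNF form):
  True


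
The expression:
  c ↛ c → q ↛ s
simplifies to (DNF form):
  True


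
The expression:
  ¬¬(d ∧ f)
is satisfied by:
  {d: True, f: True}


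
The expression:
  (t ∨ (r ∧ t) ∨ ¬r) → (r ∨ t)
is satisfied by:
  {r: True, t: True}
  {r: True, t: False}
  {t: True, r: False}


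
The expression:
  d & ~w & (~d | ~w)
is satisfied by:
  {d: True, w: False}


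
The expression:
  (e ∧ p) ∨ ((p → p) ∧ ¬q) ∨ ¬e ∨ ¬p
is always true.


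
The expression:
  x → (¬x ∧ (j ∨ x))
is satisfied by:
  {x: False}


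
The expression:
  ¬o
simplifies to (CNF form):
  ¬o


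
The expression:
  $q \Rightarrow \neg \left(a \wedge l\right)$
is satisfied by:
  {l: False, q: False, a: False}
  {a: True, l: False, q: False}
  {q: True, l: False, a: False}
  {a: True, q: True, l: False}
  {l: True, a: False, q: False}
  {a: True, l: True, q: False}
  {q: True, l: True, a: False}


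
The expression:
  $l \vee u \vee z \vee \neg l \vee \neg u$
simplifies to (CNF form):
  $\text{True}$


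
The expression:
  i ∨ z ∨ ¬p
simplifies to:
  i ∨ z ∨ ¬p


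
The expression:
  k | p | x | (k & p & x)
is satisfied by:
  {x: True, k: True, p: True}
  {x: True, k: True, p: False}
  {x: True, p: True, k: False}
  {x: True, p: False, k: False}
  {k: True, p: True, x: False}
  {k: True, p: False, x: False}
  {p: True, k: False, x: False}


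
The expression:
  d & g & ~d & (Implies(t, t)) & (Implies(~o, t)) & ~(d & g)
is never true.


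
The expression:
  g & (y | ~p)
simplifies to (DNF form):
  (g & y) | (g & ~p)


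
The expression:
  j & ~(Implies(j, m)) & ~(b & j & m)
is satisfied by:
  {j: True, m: False}


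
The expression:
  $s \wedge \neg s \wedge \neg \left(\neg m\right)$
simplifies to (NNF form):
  $\text{False}$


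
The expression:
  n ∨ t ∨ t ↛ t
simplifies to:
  n ∨ t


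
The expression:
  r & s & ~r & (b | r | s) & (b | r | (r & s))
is never true.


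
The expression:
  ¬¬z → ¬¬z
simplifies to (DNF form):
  True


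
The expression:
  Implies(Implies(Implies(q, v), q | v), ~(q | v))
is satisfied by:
  {q: False, v: False}


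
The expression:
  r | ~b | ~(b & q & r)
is always true.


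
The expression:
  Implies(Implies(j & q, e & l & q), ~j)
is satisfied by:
  {q: True, l: False, j: False, e: False}
  {e: True, q: True, l: False, j: False}
  {l: True, q: True, e: False, j: False}
  {e: True, l: True, q: True, j: False}
  {e: False, q: False, l: False, j: False}
  {e: True, q: False, l: False, j: False}
  {l: True, e: False, q: False, j: False}
  {e: True, l: True, q: False, j: False}
  {j: True, q: True, e: False, l: False}
  {j: True, e: True, q: True, l: False}
  {j: True, l: True, q: True, e: False}
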